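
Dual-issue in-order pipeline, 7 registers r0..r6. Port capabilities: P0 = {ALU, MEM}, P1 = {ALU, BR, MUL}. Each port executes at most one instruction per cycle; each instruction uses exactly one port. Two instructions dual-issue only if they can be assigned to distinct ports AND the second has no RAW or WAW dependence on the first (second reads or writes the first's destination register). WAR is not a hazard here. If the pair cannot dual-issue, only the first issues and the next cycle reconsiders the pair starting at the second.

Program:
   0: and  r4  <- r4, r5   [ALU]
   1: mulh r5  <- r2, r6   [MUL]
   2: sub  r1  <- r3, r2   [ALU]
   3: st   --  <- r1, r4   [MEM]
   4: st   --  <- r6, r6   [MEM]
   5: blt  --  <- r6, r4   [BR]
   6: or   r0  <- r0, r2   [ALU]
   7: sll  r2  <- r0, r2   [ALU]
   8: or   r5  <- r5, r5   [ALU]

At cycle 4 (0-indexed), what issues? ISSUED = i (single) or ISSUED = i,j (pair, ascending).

ISSUED = 6

[0] i0+i1  and/mulh  -- 2-wide
[1] i2  sub  -- RAW r1
[2] i3  st  -- no-port MEM/MEM
[3] i4+i5  st/blt  -- 2-wide
[4] i6  or  -- RAW r0
[5] i7+i8  sll/or  -- 2-wide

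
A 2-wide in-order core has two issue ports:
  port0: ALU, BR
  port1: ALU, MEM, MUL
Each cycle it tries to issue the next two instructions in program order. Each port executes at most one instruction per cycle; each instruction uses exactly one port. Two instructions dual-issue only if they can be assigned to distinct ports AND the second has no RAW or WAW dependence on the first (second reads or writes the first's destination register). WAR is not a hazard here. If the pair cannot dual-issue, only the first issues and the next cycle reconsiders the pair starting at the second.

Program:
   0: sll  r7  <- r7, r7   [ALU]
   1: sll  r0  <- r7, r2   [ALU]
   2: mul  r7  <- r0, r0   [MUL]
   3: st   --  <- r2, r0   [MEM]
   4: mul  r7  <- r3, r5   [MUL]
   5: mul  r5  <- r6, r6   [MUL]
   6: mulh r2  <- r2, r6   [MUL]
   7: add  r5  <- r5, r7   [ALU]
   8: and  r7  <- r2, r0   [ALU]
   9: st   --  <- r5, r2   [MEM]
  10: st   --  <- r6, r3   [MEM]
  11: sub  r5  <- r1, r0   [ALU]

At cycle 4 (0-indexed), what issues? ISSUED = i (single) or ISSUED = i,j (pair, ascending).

  cy0 -> i0 (sll) RAW r7
  cy1 -> i1 (sll) RAW r0
  cy2 -> i2 (mul) no-port MUL/MEM
  cy3 -> i3 (st) no-port MEM/MUL
  cy4 -> i4 (mul) no-port MUL/MUL
  cy5 -> i5 (mul) no-port MUL/MUL
  cy6 -> i6+i7 (mulh/add) pair
  cy7 -> i8+i9 (and/st) pair
  cy8 -> i10+i11 (st/sub) pair

ISSUED = 4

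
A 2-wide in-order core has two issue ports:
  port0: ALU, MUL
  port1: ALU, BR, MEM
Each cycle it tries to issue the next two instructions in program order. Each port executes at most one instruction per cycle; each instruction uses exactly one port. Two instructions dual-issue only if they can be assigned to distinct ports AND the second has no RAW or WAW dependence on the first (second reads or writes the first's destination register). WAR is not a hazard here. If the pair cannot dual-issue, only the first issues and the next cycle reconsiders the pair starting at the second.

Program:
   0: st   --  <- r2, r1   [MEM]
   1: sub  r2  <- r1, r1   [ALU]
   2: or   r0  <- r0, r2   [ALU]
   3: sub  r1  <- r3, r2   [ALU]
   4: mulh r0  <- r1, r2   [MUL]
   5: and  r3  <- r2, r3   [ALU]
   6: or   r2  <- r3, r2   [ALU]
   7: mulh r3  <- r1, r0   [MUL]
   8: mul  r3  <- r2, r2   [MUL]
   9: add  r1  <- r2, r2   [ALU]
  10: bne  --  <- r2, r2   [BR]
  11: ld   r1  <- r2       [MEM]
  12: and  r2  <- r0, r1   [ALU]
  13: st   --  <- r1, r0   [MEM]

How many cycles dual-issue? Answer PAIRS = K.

PAIRS = 6

t=0 i0&i1:st.MEM sub.ALU ; 2-wide
t=1 i2&i3:or.ALU sub.ALU ; 2-wide
t=2 i4&i5:mulh.MUL and.ALU ; 2-wide
t=3 i6&i7:or.ALU mulh.MUL ; 2-wide
t=4 i8&i9:mul.MUL add.ALU ; 2-wide
t=5 i10:bne.BR ; no-port BR/MEM
t=6 i11:ld.MEM ; RAW r1
t=7 i12&i13:and.ALU st.MEM ; 2-wide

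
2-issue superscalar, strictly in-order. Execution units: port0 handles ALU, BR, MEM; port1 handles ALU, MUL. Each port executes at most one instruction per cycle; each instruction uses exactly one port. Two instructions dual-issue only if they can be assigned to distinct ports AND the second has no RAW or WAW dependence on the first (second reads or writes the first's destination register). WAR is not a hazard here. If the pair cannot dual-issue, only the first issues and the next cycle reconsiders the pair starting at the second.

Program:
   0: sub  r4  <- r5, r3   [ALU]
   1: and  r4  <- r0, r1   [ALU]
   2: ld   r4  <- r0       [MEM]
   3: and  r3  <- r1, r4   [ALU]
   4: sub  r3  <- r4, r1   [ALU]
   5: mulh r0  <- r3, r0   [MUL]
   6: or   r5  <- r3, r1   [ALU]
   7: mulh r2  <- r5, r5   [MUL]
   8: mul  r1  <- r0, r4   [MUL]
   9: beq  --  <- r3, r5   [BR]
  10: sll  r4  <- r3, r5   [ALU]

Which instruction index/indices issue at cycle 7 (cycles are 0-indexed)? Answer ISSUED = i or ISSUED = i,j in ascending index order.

#0 head=0: sub.ALU i0 WAW r4
#1 head=1: and.ALU i1 WAW r4
#2 head=2: ld.MEM i2 RAW r4
#3 head=3: and.ALU i3 WAW r3
#4 head=4: sub.ALU i4 RAW r3
#5 head=5: mulh.MUL+or.ALU i5/i6 2-wide
#6 head=7: mulh.MUL i7 no-port MUL/MUL
#7 head=8: mul.MUL+beq.BR i8/i9 2-wide
#8 head=10: sll.ALU i10 tail

ISSUED = 8,9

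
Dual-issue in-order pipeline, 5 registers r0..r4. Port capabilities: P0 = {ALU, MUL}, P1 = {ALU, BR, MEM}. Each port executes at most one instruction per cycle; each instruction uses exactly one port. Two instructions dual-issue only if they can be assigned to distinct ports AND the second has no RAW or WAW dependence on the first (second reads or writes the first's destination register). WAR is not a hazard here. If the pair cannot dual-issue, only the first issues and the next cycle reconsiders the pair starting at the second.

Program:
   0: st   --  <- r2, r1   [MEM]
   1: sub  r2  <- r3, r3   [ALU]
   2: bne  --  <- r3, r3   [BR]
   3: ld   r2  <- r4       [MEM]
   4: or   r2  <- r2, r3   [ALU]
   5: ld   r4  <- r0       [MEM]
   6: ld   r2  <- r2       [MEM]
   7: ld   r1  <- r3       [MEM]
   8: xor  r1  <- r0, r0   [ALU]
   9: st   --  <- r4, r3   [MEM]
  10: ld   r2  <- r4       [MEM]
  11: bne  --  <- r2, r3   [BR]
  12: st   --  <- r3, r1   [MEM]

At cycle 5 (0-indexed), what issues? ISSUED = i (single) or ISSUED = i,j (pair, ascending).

ISSUED = 7

[0] i0&i1  st.MEM/sub.ALU  -- dual
[1] i2  bne.BR  -- no-port BR/MEM
[2] i3  ld.MEM  -- RAW+WAW r2
[3] i4&i5  or.ALU/ld.MEM  -- dual
[4] i6  ld.MEM  -- no-port MEM/MEM
[5] i7  ld.MEM  -- WAW r1
[6] i8&i9  xor.ALU/st.MEM  -- dual
[7] i10  ld.MEM  -- no-port MEM/BR
[8] i11  bne.BR  -- no-port BR/MEM
[9] i12  st.MEM  -- tail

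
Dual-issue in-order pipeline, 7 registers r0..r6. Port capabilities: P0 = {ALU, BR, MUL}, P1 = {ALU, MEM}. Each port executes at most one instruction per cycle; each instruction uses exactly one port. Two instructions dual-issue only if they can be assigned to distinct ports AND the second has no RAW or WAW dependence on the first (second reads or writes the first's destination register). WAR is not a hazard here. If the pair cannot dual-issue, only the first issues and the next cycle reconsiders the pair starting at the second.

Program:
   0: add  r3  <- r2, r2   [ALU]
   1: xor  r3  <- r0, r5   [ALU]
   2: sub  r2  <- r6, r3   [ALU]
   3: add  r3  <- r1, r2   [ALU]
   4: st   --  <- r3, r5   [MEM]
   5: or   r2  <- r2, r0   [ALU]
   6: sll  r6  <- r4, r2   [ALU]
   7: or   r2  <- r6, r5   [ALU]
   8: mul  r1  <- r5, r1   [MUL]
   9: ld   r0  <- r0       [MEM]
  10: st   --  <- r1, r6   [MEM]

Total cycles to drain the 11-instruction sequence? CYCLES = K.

[0] i0  add.ALU  -- WAW r3
[1] i1  xor.ALU  -- RAW r3
[2] i2  sub.ALU  -- RAW r2
[3] i3  add.ALU  -- RAW r3
[4] i4,i5  st.MEM+or.ALU  -- pair
[5] i6  sll.ALU  -- RAW r6
[6] i7,i8  or.ALU+mul.MUL  -- pair
[7] i9  ld.MEM  -- no-port MEM/MEM
[8] i10  st.MEM  -- tail

CYCLES = 9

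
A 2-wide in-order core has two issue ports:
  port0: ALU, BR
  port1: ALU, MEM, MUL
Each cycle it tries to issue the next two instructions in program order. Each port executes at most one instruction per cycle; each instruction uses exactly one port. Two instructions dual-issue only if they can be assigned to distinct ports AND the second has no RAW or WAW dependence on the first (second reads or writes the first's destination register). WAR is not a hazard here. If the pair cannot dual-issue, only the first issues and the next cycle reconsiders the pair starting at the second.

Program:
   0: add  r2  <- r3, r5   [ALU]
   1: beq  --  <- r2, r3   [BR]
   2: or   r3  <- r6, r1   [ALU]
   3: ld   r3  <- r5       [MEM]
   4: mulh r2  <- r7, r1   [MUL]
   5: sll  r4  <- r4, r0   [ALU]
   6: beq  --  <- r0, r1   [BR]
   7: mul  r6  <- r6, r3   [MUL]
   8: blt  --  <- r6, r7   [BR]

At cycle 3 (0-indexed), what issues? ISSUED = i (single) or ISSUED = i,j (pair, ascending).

0. add.ALU @i0  | RAW r2
1. beq.BR or.ALU @i1&i2  | dual
2. ld.MEM @i3  | no-port MEM/MUL
3. mulh.MUL sll.ALU @i4&i5  | dual
4. beq.BR mul.MUL @i6&i7  | dual
5. blt.BR @i8  | tail

ISSUED = 4,5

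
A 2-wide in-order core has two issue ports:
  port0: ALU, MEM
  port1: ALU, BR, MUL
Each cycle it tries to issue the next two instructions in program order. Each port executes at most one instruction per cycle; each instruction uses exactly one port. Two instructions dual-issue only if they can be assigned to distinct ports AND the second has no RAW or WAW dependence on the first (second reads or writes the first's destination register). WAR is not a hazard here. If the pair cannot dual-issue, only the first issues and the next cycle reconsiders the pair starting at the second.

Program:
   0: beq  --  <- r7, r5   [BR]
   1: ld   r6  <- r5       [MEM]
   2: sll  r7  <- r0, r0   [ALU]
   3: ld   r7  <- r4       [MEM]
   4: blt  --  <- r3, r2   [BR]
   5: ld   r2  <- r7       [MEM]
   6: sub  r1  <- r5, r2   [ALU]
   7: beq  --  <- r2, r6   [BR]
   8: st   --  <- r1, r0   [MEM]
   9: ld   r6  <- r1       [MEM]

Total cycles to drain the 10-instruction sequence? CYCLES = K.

CYCLES = 7

0. beq.BR+ld.MEM @i0,i1  | 2-wide
1. sll.ALU @i2  | WAW r7
2. ld.MEM+blt.BR @i3,i4  | 2-wide
3. ld.MEM @i5  | RAW r2
4. sub.ALU+beq.BR @i6,i7  | 2-wide
5. st.MEM @i8  | no-port MEM/MEM
6. ld.MEM @i9  | tail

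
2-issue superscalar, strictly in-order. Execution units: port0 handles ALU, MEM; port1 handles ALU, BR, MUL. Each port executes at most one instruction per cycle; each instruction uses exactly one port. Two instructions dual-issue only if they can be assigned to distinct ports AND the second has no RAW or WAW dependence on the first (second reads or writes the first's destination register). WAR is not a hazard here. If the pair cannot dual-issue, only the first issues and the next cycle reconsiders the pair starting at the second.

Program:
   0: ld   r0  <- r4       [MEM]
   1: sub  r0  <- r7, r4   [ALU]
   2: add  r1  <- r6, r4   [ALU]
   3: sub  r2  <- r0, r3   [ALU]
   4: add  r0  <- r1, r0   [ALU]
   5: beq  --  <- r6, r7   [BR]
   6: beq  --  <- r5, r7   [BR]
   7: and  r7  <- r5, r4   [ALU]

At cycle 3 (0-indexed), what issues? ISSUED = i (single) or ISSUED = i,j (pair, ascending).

t=0 i0:ld.MEM ; WAW r0
t=1 i1&i2:sub.ALU add.ALU ; pair
t=2 i3&i4:sub.ALU add.ALU ; pair
t=3 i5:beq.BR ; no-port BR/BR
t=4 i6&i7:beq.BR and.ALU ; pair

ISSUED = 5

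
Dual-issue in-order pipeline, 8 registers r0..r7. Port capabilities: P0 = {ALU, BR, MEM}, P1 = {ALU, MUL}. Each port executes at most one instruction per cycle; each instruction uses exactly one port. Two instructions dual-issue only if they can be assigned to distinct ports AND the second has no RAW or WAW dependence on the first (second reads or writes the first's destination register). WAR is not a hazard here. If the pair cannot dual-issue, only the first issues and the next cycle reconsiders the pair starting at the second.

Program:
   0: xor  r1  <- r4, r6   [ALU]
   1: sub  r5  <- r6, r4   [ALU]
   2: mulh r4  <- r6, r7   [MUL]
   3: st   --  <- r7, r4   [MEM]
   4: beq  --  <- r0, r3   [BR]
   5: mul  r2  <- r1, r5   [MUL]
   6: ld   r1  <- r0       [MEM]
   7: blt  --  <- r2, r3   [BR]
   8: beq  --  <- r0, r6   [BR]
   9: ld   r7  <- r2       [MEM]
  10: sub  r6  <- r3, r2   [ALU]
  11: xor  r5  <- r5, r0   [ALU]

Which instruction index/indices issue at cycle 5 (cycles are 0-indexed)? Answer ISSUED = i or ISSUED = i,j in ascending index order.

#0 head=0: xor/sub i0+i1 2-wide
#1 head=2: mulh i2 RAW r4
#2 head=3: st i3 no-port MEM/BR
#3 head=4: beq/mul i4+i5 2-wide
#4 head=6: ld i6 no-port MEM/BR
#5 head=7: blt i7 no-port BR/BR
#6 head=8: beq i8 no-port BR/MEM
#7 head=9: ld/sub i9+i10 2-wide
#8 head=11: xor i11 tail

ISSUED = 7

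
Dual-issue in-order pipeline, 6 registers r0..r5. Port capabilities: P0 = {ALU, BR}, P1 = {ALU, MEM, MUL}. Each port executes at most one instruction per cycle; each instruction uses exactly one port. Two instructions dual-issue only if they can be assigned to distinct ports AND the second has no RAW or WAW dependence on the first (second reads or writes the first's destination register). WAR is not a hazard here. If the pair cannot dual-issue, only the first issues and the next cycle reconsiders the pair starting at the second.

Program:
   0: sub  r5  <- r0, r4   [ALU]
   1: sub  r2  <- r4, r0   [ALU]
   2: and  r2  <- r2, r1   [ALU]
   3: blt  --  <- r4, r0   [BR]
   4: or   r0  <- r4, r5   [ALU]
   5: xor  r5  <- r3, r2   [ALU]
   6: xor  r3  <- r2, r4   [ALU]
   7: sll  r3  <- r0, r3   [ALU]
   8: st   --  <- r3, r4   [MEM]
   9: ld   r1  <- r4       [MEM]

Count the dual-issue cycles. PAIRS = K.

PAIRS = 3

t=0 i0,i1:sub.ALU;sub.ALU ; dual
t=1 i2,i3:and.ALU;blt.BR ; dual
t=2 i4,i5:or.ALU;xor.ALU ; dual
t=3 i6:xor.ALU ; RAW+WAW r3
t=4 i7:sll.ALU ; RAW r3
t=5 i8:st.MEM ; no-port MEM/MEM
t=6 i9:ld.MEM ; tail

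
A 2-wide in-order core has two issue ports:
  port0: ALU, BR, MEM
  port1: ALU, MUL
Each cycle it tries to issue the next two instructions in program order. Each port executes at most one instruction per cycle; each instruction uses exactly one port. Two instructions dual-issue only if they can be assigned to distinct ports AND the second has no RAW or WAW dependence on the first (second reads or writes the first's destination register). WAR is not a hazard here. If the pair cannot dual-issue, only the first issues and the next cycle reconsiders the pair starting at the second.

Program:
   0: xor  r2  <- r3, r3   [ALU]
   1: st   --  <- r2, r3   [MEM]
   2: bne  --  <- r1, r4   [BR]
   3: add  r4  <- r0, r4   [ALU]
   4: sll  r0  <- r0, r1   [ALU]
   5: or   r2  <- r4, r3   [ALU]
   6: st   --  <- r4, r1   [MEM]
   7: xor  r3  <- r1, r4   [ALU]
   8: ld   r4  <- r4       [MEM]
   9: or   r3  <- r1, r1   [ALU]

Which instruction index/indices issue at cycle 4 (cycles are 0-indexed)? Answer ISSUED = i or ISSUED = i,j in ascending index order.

ISSUED = 6,7

#0 head=0: xor i0 RAW r2
#1 head=1: st i1 no-port MEM/BR
#2 head=2: bne;add i2/i3 dual
#3 head=4: sll;or i4/i5 dual
#4 head=6: st;xor i6/i7 dual
#5 head=8: ld;or i8/i9 dual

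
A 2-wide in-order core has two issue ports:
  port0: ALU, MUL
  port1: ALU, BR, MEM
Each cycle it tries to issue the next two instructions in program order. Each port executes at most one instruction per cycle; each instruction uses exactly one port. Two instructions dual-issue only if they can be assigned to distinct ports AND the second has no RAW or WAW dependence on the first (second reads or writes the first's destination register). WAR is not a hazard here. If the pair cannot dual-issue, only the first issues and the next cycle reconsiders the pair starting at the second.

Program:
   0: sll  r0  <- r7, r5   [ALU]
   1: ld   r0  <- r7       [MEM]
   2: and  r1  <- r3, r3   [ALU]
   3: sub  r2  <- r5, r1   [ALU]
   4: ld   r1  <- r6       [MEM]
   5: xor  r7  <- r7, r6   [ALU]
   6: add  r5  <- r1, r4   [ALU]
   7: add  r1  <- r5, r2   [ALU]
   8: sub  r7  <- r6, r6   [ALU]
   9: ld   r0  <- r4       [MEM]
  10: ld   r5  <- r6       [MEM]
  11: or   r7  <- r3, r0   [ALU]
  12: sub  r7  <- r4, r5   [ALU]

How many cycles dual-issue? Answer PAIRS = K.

PAIRS = 5

[0] i0  sll.ALU  -- WAW r0
[1] i1,i2  ld.MEM;and.ALU  -- 2-wide
[2] i3,i4  sub.ALU;ld.MEM  -- 2-wide
[3] i5,i6  xor.ALU;add.ALU  -- 2-wide
[4] i7,i8  add.ALU;sub.ALU  -- 2-wide
[5] i9  ld.MEM  -- no-port MEM/MEM
[6] i10,i11  ld.MEM;or.ALU  -- 2-wide
[7] i12  sub.ALU  -- tail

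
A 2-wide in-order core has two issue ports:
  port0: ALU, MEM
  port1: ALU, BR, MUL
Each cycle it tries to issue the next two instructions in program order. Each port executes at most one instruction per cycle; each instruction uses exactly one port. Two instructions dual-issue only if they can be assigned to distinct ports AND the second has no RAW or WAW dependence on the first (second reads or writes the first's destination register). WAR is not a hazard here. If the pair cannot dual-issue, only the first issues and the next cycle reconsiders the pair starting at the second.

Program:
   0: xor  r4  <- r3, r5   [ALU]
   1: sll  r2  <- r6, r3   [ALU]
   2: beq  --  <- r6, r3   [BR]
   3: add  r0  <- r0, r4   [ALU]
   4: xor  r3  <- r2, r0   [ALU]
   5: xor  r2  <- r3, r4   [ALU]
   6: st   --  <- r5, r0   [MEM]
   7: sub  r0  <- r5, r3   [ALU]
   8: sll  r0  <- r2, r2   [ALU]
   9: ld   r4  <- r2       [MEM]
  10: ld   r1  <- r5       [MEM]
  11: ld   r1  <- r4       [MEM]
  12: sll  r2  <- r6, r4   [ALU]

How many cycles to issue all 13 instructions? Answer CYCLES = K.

CYCLES = 8

t=0 i0/i1:xor.ALU/sll.ALU ; 2-wide
t=1 i2/i3:beq.BR/add.ALU ; 2-wide
t=2 i4:xor.ALU ; RAW r3
t=3 i5/i6:xor.ALU/st.MEM ; 2-wide
t=4 i7:sub.ALU ; WAW r0
t=5 i8/i9:sll.ALU/ld.MEM ; 2-wide
t=6 i10:ld.MEM ; no-port MEM/MEM
t=7 i11/i12:ld.MEM/sll.ALU ; 2-wide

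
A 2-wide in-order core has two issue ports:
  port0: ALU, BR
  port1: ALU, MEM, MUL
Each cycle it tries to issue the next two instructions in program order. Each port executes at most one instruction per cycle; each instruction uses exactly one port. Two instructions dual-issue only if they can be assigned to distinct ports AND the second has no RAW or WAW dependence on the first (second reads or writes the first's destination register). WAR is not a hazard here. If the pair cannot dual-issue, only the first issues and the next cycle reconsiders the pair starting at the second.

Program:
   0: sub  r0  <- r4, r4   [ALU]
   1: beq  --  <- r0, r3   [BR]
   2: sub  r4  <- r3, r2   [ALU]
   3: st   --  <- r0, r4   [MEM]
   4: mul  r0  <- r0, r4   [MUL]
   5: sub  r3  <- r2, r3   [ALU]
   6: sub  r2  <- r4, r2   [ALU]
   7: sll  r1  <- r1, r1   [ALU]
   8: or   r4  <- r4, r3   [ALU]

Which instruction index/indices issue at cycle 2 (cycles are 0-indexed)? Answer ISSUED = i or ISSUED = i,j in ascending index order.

0. sub @i0  | RAW r0
1. beq/sub @i1/i2  | pair
2. st @i3  | no-port MEM/MUL
3. mul/sub @i4/i5  | pair
4. sub/sll @i6/i7  | pair
5. or @i8  | tail

ISSUED = 3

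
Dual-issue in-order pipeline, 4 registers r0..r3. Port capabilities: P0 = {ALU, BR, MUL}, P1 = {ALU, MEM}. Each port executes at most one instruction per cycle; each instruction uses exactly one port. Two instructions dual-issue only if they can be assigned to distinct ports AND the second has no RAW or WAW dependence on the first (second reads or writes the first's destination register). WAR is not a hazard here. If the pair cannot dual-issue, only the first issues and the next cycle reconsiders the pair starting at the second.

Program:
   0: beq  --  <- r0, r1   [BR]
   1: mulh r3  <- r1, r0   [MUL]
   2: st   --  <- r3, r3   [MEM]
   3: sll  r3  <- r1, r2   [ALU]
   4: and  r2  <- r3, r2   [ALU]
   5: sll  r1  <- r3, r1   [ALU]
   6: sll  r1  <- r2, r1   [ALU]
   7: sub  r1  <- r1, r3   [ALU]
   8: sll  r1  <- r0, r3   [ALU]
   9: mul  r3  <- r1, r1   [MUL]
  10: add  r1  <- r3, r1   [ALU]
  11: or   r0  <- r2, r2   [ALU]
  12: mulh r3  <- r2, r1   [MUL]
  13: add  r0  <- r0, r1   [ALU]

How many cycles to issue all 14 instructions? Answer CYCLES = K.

#0 head=0: beq i0 no-port BR/MUL
#1 head=1: mulh i1 RAW r3
#2 head=2: st+sll i2,i3 pair
#3 head=4: and+sll i4,i5 pair
#4 head=6: sll i6 RAW+WAW r1
#5 head=7: sub i7 WAW r1
#6 head=8: sll i8 RAW r1
#7 head=9: mul i9 RAW r3
#8 head=10: add+or i10,i11 pair
#9 head=12: mulh+add i12,i13 pair

CYCLES = 10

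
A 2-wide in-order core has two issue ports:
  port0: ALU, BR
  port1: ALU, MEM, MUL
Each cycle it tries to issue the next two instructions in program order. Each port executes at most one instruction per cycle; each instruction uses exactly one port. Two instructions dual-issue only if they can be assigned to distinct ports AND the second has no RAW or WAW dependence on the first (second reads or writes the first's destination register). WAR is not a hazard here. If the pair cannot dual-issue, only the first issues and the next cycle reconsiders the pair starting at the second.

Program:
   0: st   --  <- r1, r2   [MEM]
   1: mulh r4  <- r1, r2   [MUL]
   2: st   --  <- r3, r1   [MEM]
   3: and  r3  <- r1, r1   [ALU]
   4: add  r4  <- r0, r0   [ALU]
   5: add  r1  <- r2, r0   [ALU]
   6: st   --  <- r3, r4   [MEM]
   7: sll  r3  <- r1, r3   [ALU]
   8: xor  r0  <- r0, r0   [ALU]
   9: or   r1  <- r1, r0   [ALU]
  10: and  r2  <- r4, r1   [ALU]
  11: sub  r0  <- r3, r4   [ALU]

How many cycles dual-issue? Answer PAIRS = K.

  cy0 -> i0 (st.MEM) no-port MEM/MUL
  cy1 -> i1 (mulh.MUL) no-port MUL/MEM
  cy2 -> i2/i3 (st.MEM and.ALU) pair
  cy3 -> i4/i5 (add.ALU add.ALU) pair
  cy4 -> i6/i7 (st.MEM sll.ALU) pair
  cy5 -> i8 (xor.ALU) RAW r0
  cy6 -> i9 (or.ALU) RAW r1
  cy7 -> i10/i11 (and.ALU sub.ALU) pair

PAIRS = 4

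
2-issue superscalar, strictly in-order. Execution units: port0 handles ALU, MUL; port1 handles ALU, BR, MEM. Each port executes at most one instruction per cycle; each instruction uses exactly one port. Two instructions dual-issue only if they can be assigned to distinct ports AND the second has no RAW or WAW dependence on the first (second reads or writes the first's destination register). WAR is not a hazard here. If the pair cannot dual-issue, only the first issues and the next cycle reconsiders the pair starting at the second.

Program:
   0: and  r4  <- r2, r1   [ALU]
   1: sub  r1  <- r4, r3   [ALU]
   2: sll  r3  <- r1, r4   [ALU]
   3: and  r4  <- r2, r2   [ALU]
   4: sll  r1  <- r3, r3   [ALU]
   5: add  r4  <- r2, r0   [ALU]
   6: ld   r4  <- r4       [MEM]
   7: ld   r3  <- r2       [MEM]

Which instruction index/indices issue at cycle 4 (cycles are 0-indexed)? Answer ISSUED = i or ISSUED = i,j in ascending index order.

ISSUED = 6

c0: i0 and.ALU  RAW r4
c1: i1 sub.ALU  RAW r1
c2: i2,i3 sll.ALU and.ALU  2-wide
c3: i4,i5 sll.ALU add.ALU  2-wide
c4: i6 ld.MEM  no-port MEM/MEM
c5: i7 ld.MEM  tail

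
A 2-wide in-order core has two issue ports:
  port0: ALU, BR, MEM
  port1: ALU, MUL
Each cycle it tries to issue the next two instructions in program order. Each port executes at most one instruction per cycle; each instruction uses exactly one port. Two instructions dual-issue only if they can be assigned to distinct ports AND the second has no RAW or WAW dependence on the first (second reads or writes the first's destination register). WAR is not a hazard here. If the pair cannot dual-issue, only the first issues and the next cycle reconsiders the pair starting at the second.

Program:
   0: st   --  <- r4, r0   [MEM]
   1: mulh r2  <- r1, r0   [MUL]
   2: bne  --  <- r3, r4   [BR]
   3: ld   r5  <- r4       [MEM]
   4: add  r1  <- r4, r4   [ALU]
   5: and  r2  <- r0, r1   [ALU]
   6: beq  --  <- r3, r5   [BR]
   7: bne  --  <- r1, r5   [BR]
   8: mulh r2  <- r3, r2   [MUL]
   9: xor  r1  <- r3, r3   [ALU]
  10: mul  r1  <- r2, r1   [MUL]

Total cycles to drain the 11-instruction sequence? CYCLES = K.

  cy0 -> i0,i1 (st.MEM mulh.MUL) 2-wide
  cy1 -> i2 (bne.BR) no-port BR/MEM
  cy2 -> i3,i4 (ld.MEM add.ALU) 2-wide
  cy3 -> i5,i6 (and.ALU beq.BR) 2-wide
  cy4 -> i7,i8 (bne.BR mulh.MUL) 2-wide
  cy5 -> i9 (xor.ALU) RAW+WAW r1
  cy6 -> i10 (mul.MUL) tail

CYCLES = 7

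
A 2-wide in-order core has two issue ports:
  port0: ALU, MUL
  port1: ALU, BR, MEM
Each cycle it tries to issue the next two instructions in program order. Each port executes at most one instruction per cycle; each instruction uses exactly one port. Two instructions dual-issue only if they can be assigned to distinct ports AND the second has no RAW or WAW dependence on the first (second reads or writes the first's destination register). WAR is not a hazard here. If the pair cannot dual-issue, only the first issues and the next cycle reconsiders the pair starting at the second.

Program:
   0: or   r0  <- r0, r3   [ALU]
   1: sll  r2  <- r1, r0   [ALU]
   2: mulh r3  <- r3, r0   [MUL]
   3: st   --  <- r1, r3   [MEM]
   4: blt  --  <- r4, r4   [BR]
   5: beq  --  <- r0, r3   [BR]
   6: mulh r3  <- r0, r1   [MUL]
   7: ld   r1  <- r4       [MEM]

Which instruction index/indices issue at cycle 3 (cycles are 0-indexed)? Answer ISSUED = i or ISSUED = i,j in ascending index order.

#0 head=0: or.ALU i0 RAW r0
#1 head=1: sll.ALU mulh.MUL i1+i2 2-wide
#2 head=3: st.MEM i3 no-port MEM/BR
#3 head=4: blt.BR i4 no-port BR/BR
#4 head=5: beq.BR mulh.MUL i5+i6 2-wide
#5 head=7: ld.MEM i7 tail

ISSUED = 4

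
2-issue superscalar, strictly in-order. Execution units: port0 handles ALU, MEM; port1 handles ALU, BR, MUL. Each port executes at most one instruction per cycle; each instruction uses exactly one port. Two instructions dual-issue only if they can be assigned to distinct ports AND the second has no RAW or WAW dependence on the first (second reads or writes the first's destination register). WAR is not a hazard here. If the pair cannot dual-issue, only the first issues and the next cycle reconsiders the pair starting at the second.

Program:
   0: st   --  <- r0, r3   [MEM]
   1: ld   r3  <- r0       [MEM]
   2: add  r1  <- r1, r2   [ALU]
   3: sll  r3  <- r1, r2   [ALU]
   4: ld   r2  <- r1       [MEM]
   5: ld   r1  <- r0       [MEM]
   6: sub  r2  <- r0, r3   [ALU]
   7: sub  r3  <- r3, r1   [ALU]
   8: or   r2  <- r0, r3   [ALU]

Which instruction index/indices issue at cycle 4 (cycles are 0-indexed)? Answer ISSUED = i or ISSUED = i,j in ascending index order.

ISSUED = 7

  cy0 -> i0 (st) no-port MEM/MEM
  cy1 -> i1&i2 (ld;add) dual
  cy2 -> i3&i4 (sll;ld) dual
  cy3 -> i5&i6 (ld;sub) dual
  cy4 -> i7 (sub) RAW r3
  cy5 -> i8 (or) tail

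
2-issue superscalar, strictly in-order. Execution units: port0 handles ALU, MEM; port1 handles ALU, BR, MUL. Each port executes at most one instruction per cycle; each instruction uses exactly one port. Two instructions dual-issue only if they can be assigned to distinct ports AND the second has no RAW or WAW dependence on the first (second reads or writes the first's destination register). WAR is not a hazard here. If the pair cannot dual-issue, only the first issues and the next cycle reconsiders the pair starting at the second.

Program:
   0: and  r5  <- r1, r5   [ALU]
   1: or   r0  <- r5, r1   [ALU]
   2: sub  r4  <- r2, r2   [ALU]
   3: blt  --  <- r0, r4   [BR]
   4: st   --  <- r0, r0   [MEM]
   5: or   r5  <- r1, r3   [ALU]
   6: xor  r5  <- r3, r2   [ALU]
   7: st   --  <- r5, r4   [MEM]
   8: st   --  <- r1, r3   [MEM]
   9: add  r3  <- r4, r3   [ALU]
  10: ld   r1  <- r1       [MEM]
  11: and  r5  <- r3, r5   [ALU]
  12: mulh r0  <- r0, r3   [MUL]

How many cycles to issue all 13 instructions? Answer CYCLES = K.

#0 head=0: and.ALU i0 RAW r5
#1 head=1: or.ALU+sub.ALU i1/i2 pair
#2 head=3: blt.BR+st.MEM i3/i4 pair
#3 head=5: or.ALU i5 WAW r5
#4 head=6: xor.ALU i6 RAW r5
#5 head=7: st.MEM i7 no-port MEM/MEM
#6 head=8: st.MEM+add.ALU i8/i9 pair
#7 head=10: ld.MEM+and.ALU i10/i11 pair
#8 head=12: mulh.MUL i12 tail

CYCLES = 9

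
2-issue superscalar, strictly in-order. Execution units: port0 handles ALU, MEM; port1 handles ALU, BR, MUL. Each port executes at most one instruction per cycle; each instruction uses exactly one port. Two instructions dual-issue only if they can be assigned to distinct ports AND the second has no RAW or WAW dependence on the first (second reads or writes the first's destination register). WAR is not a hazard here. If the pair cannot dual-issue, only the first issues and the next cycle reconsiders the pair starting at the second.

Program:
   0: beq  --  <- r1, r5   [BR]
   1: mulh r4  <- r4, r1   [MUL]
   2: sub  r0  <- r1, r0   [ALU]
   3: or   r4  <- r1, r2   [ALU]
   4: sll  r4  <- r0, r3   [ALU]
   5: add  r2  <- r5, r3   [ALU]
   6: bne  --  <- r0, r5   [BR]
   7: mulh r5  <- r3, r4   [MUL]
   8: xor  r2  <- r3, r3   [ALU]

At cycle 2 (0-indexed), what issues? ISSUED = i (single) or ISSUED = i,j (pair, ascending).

ISSUED = 3

c0: i0 beq.BR  no-port BR/MUL
c1: i1,i2 mulh.MUL sub.ALU  pair
c2: i3 or.ALU  WAW r4
c3: i4,i5 sll.ALU add.ALU  pair
c4: i6 bne.BR  no-port BR/MUL
c5: i7,i8 mulh.MUL xor.ALU  pair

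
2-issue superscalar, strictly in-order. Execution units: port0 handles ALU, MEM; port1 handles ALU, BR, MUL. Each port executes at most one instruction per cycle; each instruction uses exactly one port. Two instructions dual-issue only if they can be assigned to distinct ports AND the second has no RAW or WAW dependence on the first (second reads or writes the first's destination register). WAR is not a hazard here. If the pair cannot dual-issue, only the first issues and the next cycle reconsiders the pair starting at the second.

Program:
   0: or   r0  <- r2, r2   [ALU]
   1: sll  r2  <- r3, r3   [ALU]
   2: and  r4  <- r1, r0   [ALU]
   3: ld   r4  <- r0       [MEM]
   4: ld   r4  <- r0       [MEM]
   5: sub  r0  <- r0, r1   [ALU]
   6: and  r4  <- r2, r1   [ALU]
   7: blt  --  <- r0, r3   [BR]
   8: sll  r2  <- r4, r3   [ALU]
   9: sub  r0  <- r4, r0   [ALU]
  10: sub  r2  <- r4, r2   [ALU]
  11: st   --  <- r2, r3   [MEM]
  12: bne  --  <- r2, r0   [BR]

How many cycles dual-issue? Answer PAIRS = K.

[0] i0+i1  or.ALU+sll.ALU  -- dual
[1] i2  and.ALU  -- WAW r4
[2] i3  ld.MEM  -- no-port MEM/MEM
[3] i4+i5  ld.MEM+sub.ALU  -- dual
[4] i6+i7  and.ALU+blt.BR  -- dual
[5] i8+i9  sll.ALU+sub.ALU  -- dual
[6] i10  sub.ALU  -- RAW r2
[7] i11+i12  st.MEM+bne.BR  -- dual

PAIRS = 5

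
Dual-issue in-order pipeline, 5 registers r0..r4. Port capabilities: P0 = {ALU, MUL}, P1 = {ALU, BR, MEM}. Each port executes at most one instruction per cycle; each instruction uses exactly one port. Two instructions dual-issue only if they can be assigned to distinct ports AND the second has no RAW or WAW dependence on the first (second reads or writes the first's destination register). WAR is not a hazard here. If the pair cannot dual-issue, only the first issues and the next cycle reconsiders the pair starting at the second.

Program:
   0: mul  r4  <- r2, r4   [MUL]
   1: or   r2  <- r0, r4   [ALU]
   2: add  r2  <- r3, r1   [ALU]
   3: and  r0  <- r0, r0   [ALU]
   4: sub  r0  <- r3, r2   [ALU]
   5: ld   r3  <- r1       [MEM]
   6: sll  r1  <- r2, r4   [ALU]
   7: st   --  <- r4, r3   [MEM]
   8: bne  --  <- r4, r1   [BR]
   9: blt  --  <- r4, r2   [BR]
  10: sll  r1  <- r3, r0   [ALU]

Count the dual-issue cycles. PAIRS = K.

PAIRS = 4

0. mul @i0  | RAW r4
1. or @i1  | WAW r2
2. add and @i2,i3  | pair
3. sub ld @i4,i5  | pair
4. sll st @i6,i7  | pair
5. bne @i8  | no-port BR/BR
6. blt sll @i9,i10  | pair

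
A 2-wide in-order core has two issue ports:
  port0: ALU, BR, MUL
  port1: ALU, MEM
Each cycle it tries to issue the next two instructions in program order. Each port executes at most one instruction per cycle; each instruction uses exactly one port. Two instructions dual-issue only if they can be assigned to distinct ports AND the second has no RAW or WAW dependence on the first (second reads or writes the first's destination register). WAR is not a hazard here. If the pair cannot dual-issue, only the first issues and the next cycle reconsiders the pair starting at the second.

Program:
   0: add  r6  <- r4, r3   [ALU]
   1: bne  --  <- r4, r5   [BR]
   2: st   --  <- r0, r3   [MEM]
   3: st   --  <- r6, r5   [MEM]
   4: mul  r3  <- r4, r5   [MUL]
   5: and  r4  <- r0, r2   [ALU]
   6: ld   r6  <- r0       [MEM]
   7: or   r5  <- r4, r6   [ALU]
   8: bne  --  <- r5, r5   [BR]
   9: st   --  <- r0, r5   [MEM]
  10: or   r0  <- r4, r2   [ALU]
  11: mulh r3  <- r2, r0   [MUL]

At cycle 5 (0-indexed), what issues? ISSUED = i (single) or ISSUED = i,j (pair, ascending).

0. add bne @i0+i1  | 2-wide
1. st @i2  | no-port MEM/MEM
2. st mul @i3+i4  | 2-wide
3. and ld @i5+i6  | 2-wide
4. or @i7  | RAW r5
5. bne st @i8+i9  | 2-wide
6. or @i10  | RAW r0
7. mulh @i11  | tail

ISSUED = 8,9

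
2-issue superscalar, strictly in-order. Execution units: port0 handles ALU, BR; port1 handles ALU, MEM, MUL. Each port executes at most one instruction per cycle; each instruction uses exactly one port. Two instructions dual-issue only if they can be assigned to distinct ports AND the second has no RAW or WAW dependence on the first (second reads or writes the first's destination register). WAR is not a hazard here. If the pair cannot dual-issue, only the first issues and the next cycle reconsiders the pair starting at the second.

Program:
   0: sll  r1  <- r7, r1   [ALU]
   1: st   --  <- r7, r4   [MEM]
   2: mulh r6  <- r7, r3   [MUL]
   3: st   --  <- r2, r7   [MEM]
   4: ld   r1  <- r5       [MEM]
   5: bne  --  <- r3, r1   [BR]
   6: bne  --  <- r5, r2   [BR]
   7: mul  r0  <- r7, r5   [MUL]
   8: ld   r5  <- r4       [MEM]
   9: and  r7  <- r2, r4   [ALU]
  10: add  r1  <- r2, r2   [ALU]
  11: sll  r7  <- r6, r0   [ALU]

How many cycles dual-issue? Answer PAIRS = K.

PAIRS = 4

0. sll.ALU st.MEM @i0,i1  | 2-wide
1. mulh.MUL @i2  | no-port MUL/MEM
2. st.MEM @i3  | no-port MEM/MEM
3. ld.MEM @i4  | RAW r1
4. bne.BR @i5  | no-port BR/BR
5. bne.BR mul.MUL @i6,i7  | 2-wide
6. ld.MEM and.ALU @i8,i9  | 2-wide
7. add.ALU sll.ALU @i10,i11  | 2-wide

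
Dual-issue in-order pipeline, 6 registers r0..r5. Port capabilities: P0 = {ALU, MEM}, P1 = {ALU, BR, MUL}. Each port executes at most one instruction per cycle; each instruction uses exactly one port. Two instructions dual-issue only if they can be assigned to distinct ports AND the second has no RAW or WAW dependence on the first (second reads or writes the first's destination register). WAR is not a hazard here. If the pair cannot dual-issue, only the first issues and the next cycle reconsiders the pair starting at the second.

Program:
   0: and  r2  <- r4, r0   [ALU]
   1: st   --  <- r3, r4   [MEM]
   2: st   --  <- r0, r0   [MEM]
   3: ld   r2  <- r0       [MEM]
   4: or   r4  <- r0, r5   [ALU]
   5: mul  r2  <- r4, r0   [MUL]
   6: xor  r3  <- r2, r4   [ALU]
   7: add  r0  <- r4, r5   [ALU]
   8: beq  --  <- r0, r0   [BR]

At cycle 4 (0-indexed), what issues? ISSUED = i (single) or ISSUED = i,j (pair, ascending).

ISSUED = 6,7

  cy0 -> i0,i1 (and.ALU+st.MEM) dual
  cy1 -> i2 (st.MEM) no-port MEM/MEM
  cy2 -> i3,i4 (ld.MEM+or.ALU) dual
  cy3 -> i5 (mul.MUL) RAW r2
  cy4 -> i6,i7 (xor.ALU+add.ALU) dual
  cy5 -> i8 (beq.BR) tail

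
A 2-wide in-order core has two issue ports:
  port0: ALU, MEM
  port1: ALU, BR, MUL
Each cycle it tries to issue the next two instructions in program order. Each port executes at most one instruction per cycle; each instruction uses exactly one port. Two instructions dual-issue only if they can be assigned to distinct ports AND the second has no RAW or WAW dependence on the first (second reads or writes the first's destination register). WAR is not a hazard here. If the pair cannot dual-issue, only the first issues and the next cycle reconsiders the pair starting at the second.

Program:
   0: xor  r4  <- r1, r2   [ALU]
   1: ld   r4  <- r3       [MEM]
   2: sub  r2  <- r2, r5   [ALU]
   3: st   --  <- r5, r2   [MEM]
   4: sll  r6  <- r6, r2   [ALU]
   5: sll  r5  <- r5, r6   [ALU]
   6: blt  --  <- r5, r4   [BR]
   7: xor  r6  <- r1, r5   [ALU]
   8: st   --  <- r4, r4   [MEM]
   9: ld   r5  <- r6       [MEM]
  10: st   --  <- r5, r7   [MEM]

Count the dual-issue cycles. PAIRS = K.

PAIRS = 3

t=0 i0:xor ; WAW r4
t=1 i1&i2:ld sub ; 2-wide
t=2 i3&i4:st sll ; 2-wide
t=3 i5:sll ; RAW r5
t=4 i6&i7:blt xor ; 2-wide
t=5 i8:st ; no-port MEM/MEM
t=6 i9:ld ; no-port MEM/MEM
t=7 i10:st ; tail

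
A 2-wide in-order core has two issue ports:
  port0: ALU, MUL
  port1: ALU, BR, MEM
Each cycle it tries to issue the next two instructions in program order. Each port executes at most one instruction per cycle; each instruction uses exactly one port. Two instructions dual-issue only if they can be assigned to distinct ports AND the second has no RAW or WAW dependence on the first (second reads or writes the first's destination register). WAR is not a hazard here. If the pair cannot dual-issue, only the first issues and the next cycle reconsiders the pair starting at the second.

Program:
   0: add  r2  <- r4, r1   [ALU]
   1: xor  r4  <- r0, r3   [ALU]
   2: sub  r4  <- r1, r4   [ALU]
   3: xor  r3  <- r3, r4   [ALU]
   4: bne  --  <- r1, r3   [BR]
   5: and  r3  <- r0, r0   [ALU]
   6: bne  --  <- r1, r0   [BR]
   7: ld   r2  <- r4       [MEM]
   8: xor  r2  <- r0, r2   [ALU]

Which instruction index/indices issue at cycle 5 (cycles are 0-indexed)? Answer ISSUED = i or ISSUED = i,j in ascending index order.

ISSUED = 7

t=0 i0&i1:add.ALU/xor.ALU ; 2-wide
t=1 i2:sub.ALU ; RAW r4
t=2 i3:xor.ALU ; RAW r3
t=3 i4&i5:bne.BR/and.ALU ; 2-wide
t=4 i6:bne.BR ; no-port BR/MEM
t=5 i7:ld.MEM ; RAW+WAW r2
t=6 i8:xor.ALU ; tail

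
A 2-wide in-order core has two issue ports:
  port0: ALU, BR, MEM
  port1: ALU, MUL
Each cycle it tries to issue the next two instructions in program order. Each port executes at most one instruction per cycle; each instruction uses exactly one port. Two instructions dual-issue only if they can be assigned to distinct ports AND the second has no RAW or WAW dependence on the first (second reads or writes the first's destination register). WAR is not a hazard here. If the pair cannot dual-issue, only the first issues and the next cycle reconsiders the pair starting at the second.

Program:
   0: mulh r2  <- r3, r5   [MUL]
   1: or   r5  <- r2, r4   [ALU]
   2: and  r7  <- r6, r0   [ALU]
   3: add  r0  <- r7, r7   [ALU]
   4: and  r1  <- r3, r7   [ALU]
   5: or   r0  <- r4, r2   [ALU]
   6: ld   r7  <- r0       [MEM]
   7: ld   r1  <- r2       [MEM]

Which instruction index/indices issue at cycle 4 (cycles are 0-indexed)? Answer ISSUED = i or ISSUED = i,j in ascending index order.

[0] i0  mulh.MUL  -- RAW r2
[1] i1&i2  or.ALU/and.ALU  -- 2-wide
[2] i3&i4  add.ALU/and.ALU  -- 2-wide
[3] i5  or.ALU  -- RAW r0
[4] i6  ld.MEM  -- no-port MEM/MEM
[5] i7  ld.MEM  -- tail

ISSUED = 6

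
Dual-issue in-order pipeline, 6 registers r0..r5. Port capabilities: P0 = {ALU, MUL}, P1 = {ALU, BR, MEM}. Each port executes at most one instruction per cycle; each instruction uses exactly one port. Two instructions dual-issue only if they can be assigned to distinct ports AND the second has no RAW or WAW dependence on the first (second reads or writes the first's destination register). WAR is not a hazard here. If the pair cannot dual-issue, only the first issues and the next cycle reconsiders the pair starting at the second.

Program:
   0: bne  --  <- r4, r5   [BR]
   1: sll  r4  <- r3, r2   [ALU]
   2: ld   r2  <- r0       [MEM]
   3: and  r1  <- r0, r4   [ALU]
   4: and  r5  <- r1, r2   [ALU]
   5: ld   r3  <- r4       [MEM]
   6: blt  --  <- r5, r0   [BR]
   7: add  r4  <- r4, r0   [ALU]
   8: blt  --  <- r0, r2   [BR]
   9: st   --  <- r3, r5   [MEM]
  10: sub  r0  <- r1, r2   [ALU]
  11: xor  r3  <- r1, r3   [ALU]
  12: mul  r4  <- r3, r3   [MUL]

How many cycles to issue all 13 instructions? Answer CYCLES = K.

  cy0 -> i0&i1 (bne+sll) 2-wide
  cy1 -> i2&i3 (ld+and) 2-wide
  cy2 -> i4&i5 (and+ld) 2-wide
  cy3 -> i6&i7 (blt+add) 2-wide
  cy4 -> i8 (blt) no-port BR/MEM
  cy5 -> i9&i10 (st+sub) 2-wide
  cy6 -> i11 (xor) RAW r3
  cy7 -> i12 (mul) tail

CYCLES = 8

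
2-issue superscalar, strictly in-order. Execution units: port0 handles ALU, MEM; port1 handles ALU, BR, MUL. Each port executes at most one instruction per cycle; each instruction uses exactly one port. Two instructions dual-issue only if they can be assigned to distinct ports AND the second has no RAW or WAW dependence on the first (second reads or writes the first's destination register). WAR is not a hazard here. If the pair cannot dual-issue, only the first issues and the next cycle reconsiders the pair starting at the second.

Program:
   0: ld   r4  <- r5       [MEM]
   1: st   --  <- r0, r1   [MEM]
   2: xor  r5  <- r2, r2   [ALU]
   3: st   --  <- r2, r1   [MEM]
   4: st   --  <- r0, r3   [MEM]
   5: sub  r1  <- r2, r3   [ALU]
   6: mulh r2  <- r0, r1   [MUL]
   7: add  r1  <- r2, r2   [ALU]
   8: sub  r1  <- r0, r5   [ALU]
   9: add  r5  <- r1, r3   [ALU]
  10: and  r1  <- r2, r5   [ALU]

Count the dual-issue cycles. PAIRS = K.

PAIRS = 2

#0 head=0: ld i0 no-port MEM/MEM
#1 head=1: st xor i1,i2 2-wide
#2 head=3: st i3 no-port MEM/MEM
#3 head=4: st sub i4,i5 2-wide
#4 head=6: mulh i6 RAW r2
#5 head=7: add i7 WAW r1
#6 head=8: sub i8 RAW r1
#7 head=9: add i9 RAW r5
#8 head=10: and i10 tail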